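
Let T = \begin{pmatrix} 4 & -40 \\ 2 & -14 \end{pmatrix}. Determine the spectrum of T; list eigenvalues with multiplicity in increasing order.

Characteristic polynomial: p(s) = s^2 + 10s + 24 = (s + 4)(s + 6).
Roots (with multiplicity): -6, -4.

-6, -4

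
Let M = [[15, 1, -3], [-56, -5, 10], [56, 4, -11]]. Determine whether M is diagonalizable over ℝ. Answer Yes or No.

Characteristic polynomial: p(λ) = λ^3 + λ^2 - λ - 1 = (λ - 1)(λ + 1)^2.
λ = -1 has algebraic multiplicity 2; rank(M + 1I) = 2, so geometric multiplicity = 1.
Geometric multiplicity < algebraic multiplicity, so M is not diagonalizable.

No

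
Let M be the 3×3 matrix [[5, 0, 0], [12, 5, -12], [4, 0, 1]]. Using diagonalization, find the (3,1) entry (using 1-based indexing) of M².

Characteristic polynomial: r^3 - 11r^2 + 35r - 25 = (r - 5)^2(r - 1), so the eigenvalues are 1, 5, 5.
r=5: eigenvector (1, 1, 1).
r=5: eigenvector (0, 1, 0).
r=1: eigenvector (0, 3, 1).
P = [[1, 0, 0], [1, 1, 3], [1, 0, 1]], D = diag(5, 5, 1), P⁻¹ = [[1, 0, 0], [2, 1, -3], [-1, 0, 1]].
M² = P·diag(25, 25, 1)·P⁻¹ = [[25, 0, 0], [72, 25, -72], [24, 0, 1]].
The requested entry is 24.

24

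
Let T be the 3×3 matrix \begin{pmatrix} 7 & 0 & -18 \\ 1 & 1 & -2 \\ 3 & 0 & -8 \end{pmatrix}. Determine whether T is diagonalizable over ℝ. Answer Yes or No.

Characteristic polynomial: p(r) = r^3 - 3r + 2 = (r - 1)^2(r + 2).
r = 1 has algebraic multiplicity 2; rank(T − 1I) = 2, so geometric multiplicity = 1.
Geometric multiplicity < algebraic multiplicity, so T is not diagonalizable.

No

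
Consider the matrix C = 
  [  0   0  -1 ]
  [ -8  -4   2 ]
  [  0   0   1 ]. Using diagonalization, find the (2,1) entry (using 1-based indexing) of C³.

Characteristic polynomial: s^3 + 3s^2 - 4s = s(s - 1)(s + 4), so the eigenvalues are -4, 0, 1.
s=1: eigenvector (-1, 2, 1).
s=-4: eigenvector (0, 1, 0).
s=0: eigenvector (-1, 2, 0).
P = [[-1, 0, -1], [2, 1, 2], [1, 0, 0]], D = diag(1, -4, 0), P⁻¹ = [[0, 0, 1], [2, 1, 0], [-1, 0, -1]].
C³ = P·diag(1, -64, 0)·P⁻¹ = [[0, 0, -1], [-128, -64, 2], [0, 0, 1]].
The requested entry is -128.

-128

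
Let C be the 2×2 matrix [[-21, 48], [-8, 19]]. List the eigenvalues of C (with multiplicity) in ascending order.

-5, 3

Characteristic polynomial: p(s) = s^2 + 2s - 15 = (s - 3)(s + 5).
Roots (with multiplicity): -5, 3.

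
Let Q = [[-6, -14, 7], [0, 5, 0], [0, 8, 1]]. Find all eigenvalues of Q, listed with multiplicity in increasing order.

-6, 1, 5

Characteristic polynomial: p(t) = t^3 - 31t + 30 = (t - 5)(t - 1)(t + 6).
Roots (with multiplicity): -6, 1, 5.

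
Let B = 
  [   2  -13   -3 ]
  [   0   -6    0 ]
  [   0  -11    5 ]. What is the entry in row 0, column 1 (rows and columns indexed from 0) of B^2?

Characteristic polynomial: μ^3 - μ^2 - 32μ + 60 = (μ - 5)(μ - 2)(μ + 6), so the eigenvalues are -6, 2, 5.
μ=2: eigenvector (1, 0, 0).
μ=-6: eigenvector (2, 1, 1).
μ=5: eigenvector (-1, 0, 1).
P = [[1, 2, -1], [0, 1, 0], [0, 1, 1]], D = diag(2, -6, 5), P⁻¹ = [[1, -3, 1], [0, 1, 0], [0, -1, 1]].
B² = P·diag(4, 36, 25)·P⁻¹ = [[4, 85, -21], [0, 36, 0], [0, 11, 25]].
The requested entry is 85.

85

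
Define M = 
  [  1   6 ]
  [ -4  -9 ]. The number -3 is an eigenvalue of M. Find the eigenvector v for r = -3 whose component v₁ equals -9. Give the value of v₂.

6

M + 3I = [[4, 6], [-4, -6]].
Solving (M + 3I)v = 0 gives the eigenspace spanned by (-9, 6).
With v₁ = -9, v = (-9, 6), so v₂ = 6.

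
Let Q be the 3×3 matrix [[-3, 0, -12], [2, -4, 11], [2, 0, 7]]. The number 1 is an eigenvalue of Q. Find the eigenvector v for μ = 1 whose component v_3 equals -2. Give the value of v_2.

-2

Q − 1I = [[-4, 0, -12], [2, -5, 11], [2, 0, 6]].
Solving (Q − 1I)v = 0 gives the eigenspace spanned by (6, -2, -2).
With v_3 = -2, v = (6, -2, -2), so v_2 = -2.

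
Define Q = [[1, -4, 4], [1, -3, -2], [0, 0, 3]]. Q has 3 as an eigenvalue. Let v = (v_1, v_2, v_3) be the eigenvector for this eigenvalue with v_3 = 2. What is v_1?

Q − 3I = [[-2, -4, 4], [1, -6, -2], [0, 0, 0]].
Solving (Q − 3I)v = 0 gives the eigenspace spanned by (4, 0, 2).
With v_3 = 2, v = (4, 0, 2), so v_1 = 4.

4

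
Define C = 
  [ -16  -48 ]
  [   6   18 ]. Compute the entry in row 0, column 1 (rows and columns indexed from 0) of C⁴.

-384

Characteristic polynomial: μ^2 - 2μ = μ(μ - 2), so the eigenvalues are 0, 2.
μ=2: eigenvector (-8, 3).
μ=0: eigenvector (-3, 1).
P = [[-8, -3], [3, 1]], D = diag(2, 0), P⁻¹ = [[1, 3], [-3, -8]].
C⁴ = P·diag(16, 0)·P⁻¹ = [[-128, -384], [48, 144]].
The requested entry is -384.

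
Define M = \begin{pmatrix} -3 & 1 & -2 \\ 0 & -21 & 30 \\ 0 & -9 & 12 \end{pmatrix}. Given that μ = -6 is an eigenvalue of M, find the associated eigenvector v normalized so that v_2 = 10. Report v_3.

5

M + 6I = [[3, 1, -2], [0, -15, 30], [0, -9, 18]].
Solving (M + 6I)v = 0 gives the eigenspace spanned by (0, 10, 5).
With v_2 = 10, v = (0, 10, 5), so v_3 = 5.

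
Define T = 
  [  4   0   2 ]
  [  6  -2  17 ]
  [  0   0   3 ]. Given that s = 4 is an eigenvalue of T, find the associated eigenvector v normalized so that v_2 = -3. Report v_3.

0

T − 4I = [[0, 0, 2], [6, -6, 17], [0, 0, -1]].
Solving (T − 4I)v = 0 gives the eigenspace spanned by (-3, -3, 0).
With v_2 = -3, v = (-3, -3, 0), so v_3 = 0.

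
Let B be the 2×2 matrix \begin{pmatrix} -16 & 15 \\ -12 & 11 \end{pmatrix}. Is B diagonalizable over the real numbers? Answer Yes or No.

Characteristic polynomial: p(s) = s^2 + 5s + 4 = (s + 1)(s + 4).
All 2 eigenvalues are distinct, so B is diagonalizable.

Yes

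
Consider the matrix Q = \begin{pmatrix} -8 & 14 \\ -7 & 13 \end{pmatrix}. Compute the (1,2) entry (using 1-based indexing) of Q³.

434

Characteristic polynomial: s^2 - 5s - 6 = (s - 6)(s + 1), so the eigenvalues are -1, 6.
s=6: eigenvector (1, 1).
s=-1: eigenvector (2, 1).
P = [[1, 2], [1, 1]], D = diag(6, -1), P⁻¹ = [[-1, 2], [1, -1]].
Q³ = P·diag(216, -1)·P⁻¹ = [[-218, 434], [-217, 433]].
The requested entry is 434.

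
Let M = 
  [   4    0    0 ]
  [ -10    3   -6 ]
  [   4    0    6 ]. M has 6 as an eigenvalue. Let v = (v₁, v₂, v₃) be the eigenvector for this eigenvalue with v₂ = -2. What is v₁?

0

M − 6I = [[-2, 0, 0], [-10, -3, -6], [4, 0, 0]].
Solving (M − 6I)v = 0 gives the eigenspace spanned by (0, -2, 1).
With v₂ = -2, v = (0, -2, 1), so v₁ = 0.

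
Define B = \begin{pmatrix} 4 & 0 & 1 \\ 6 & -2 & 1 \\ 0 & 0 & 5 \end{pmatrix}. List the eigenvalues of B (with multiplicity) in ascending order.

-2, 4, 5

Characteristic polynomial: p(λ) = λ^3 - 7λ^2 + 2λ + 40 = (λ - 5)(λ - 4)(λ + 2).
Roots (with multiplicity): -2, 4, 5.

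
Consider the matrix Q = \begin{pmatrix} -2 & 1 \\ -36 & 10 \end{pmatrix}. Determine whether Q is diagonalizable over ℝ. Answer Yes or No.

Characteristic polynomial: p(r) = r^2 - 8r + 16 = (r - 4)^2.
r = 4 has algebraic multiplicity 2; rank(Q − 4I) = 1, so geometric multiplicity = 1.
Geometric multiplicity < algebraic multiplicity, so Q is not diagonalizable.

No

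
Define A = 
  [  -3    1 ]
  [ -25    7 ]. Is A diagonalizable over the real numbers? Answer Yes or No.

Characteristic polynomial: p(t) = t^2 - 4t + 4 = (t - 2)^2.
t = 2 has algebraic multiplicity 2; rank(A − 2I) = 1, so geometric multiplicity = 1.
Geometric multiplicity < algebraic multiplicity, so A is not diagonalizable.

No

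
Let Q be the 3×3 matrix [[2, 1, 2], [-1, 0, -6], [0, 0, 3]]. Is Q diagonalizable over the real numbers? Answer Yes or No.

Characteristic polynomial: p(λ) = λ^3 - 5λ^2 + 7λ - 3 = (λ - 3)(λ - 1)^2.
λ = 1 has algebraic multiplicity 2; rank(Q − 1I) = 2, so geometric multiplicity = 1.
Geometric multiplicity < algebraic multiplicity, so Q is not diagonalizable.

No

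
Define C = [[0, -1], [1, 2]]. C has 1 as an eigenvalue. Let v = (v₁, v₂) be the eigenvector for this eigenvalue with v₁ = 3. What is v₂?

-3

C − 1I = [[-1, -1], [1, 1]].
Solving (C − 1I)v = 0 gives the eigenspace spanned by (3, -3).
With v₁ = 3, v = (3, -3), so v₂ = -3.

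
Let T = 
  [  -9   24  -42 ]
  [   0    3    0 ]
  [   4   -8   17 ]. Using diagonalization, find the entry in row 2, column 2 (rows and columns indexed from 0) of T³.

Characteristic polynomial: λ^3 - 11λ^2 + 39λ - 45 = (λ - 5)(λ - 3)^2, so the eigenvalues are 3, 3, 5.
λ=3: eigenvector (2, 1, 0).
λ=3: eigenvector (7, 0, -2).
λ=5: eigenvector (-3, 0, 1).
P = [[2, 7, -3], [1, 0, 0], [0, -2, 1]], D = diag(3, 3, 5), P⁻¹ = [[0, 1, 0], [1, -2, 3], [2, -4, 7]].
T³ = P·diag(27, 27, 125)·P⁻¹ = [[-561, 1176, -2058], [0, 27, 0], [196, -392, 713]].
The requested entry is 713.

713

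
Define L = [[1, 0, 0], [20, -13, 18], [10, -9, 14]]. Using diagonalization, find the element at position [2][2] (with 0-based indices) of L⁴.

Characteristic polynomial: λ^3 - 2λ^2 - 19λ + 20 = (λ - 5)(λ - 1)(λ + 4), so the eigenvalues are -4, 1, 5.
λ=1: eigenvector (1, 4, 2).
λ=5: eigenvector (0, 1, 1).
λ=-4: eigenvector (0, 2, 1).
P = [[1, 0, 0], [4, 1, 2], [2, 1, 1]], D = diag(1, 5, -4), P⁻¹ = [[1, 0, 0], [0, -1, 2], [-2, 1, -1]].
L⁴ = P·diag(1, 625, 256)·P⁻¹ = [[1, 0, 0], [-1020, -113, 738], [-510, -369, 994]].
The requested entry is 994.

994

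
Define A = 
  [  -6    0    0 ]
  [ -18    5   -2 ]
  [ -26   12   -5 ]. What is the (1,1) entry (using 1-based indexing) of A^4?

Characteristic polynomial: λ^3 + 6λ^2 - λ - 6 = (λ - 1)(λ + 1)(λ + 6), so the eigenvalues are -6, -1, 1.
λ=-6: eigenvector (1, 2, 2).
λ=-1: eigenvector (0, -1, -3).
λ=1: eigenvector (0, 1, 2).
P = [[1, 0, 0], [2, -1, 1], [2, -3, 2]], D = diag(-6, -1, 1), P⁻¹ = [[1, 0, 0], [-2, 2, -1], [-4, 3, -1]].
A⁴ = P·diag(1296, 1, 1)·P⁻¹ = [[1296, 0, 0], [2590, 1, 0], [2590, 0, 1]].
The requested entry is 1296.

1296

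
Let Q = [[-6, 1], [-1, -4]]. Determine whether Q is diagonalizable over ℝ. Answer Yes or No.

No

Characteristic polynomial: p(t) = t^2 + 10t + 25 = (t + 5)^2.
t = -5 has algebraic multiplicity 2; rank(Q + 5I) = 1, so geometric multiplicity = 1.
Geometric multiplicity < algebraic multiplicity, so Q is not diagonalizable.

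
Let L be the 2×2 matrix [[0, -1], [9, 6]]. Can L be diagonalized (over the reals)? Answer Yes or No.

Characteristic polynomial: p(t) = t^2 - 6t + 9 = (t - 3)^2.
t = 3 has algebraic multiplicity 2; rank(L − 3I) = 1, so geometric multiplicity = 1.
Geometric multiplicity < algebraic multiplicity, so L is not diagonalizable.

No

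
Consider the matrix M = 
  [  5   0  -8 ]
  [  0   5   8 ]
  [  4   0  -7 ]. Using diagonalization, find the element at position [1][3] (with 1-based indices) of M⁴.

Characteristic polynomial: λ^3 - 3λ^2 - 13λ + 15 = (λ - 5)(λ - 1)(λ + 3), so the eigenvalues are -3, 1, 5.
λ=5: eigenvector (0, 1, 0).
λ=-3: eigenvector (-1, 1, -1).
λ=1: eigenvector (2, -2, 1).
P = [[0, -1, 2], [1, 1, -2], [0, -1, 1]], D = diag(5, -3, 1), P⁻¹ = [[1, 1, 0], [1, 0, -2], [1, 0, -1]].
M⁴ = P·diag(625, 81, 1)·P⁻¹ = [[-79, 0, 160], [704, 625, -160], [-80, 0, 161]].
The requested entry is 160.

160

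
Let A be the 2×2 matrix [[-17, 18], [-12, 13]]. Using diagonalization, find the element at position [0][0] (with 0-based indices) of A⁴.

Characteristic polynomial: r^2 + 4r - 5 = (r - 1)(r + 5), so the eigenvalues are -5, 1.
r=1: eigenvector (1, 1).
r=-5: eigenvector (-3, -2).
P = [[1, -3], [1, -2]], D = diag(1, -5), P⁻¹ = [[-2, 3], [-1, 1]].
A⁴ = P·diag(1, 625)·P⁻¹ = [[1873, -1872], [1248, -1247]].
The requested entry is 1873.

1873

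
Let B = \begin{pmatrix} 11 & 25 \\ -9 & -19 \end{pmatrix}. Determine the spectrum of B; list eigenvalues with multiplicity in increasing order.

Characteristic polynomial: p(t) = t^2 + 8t + 16 = (t + 4)^2.
Roots (with multiplicity): -4, -4.

-4, -4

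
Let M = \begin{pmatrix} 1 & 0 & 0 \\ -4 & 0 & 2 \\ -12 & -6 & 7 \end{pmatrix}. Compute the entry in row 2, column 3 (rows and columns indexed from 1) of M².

Characteristic polynomial: t^3 - 8t^2 + 19t - 12 = (t - 4)(t - 3)(t - 1), so the eigenvalues are 1, 3, 4.
t=1: eigenvector (1, 0, 2).
t=4: eigenvector (0, 1, 2).
t=3: eigenvector (0, -2, -3).
P = [[1, 0, 0], [0, 1, -2], [2, 2, -3]], D = diag(1, 4, 3), P⁻¹ = [[1, 0, 0], [-4, -3, 2], [-2, -2, 1]].
M² = P·diag(1, 16, 9)·P⁻¹ = [[1, 0, 0], [-28, -12, 14], [-72, -42, 37]].
The requested entry is 14.

14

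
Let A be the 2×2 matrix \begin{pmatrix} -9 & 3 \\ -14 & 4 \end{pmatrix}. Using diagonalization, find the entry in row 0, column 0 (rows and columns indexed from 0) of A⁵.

Characteristic polynomial: r^2 + 5r + 6 = (r + 2)(r + 3), so the eigenvalues are -3, -2.
r=-3: eigenvector (1, 2).
r=-2: eigenvector (3, 7).
P = [[1, 3], [2, 7]], D = diag(-3, -2), P⁻¹ = [[7, -3], [-2, 1]].
A⁵ = P·diag(-243, -32)·P⁻¹ = [[-1509, 633], [-2954, 1234]].
The requested entry is -1509.

-1509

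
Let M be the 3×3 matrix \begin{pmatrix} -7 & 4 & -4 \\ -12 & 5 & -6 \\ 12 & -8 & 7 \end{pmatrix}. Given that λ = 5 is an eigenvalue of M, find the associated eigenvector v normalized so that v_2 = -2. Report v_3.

4

M − 5I = [[-12, 4, -4], [-12, 0, -6], [12, -8, 2]].
Solving (M − 5I)v = 0 gives the eigenspace spanned by (-2, -2, 4).
With v_2 = -2, v = (-2, -2, 4), so v_3 = 4.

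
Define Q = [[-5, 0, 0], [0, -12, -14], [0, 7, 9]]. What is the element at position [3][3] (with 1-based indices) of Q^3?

Characteristic polynomial: λ^3 + 8λ^2 + 5λ - 50 = (λ - 2)(λ + 5)^2, so the eigenvalues are -5, -5, 2.
λ=2: eigenvector (0, -1, 1).
λ=-5: eigenvector (1, 2, -1).
λ=-5: eigenvector (-2, -6, 3).
P = [[0, 1, -2], [-1, 2, -6], [1, -1, 3]], D = diag(2, -5, -5), P⁻¹ = [[0, 1, 2], [3, -2, -2], [1, -1, -1]].
Q³ = P·diag(8, -125, -125)·P⁻¹ = [[-125, 0, 0], [0, -258, -266], [0, 133, 141]].
The requested entry is 141.

141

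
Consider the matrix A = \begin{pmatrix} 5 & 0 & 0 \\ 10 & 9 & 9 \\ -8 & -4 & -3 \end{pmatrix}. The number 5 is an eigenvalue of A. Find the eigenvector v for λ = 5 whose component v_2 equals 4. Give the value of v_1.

A − 5I = [[0, 0, 0], [10, 4, 9], [-8, -4, -8]].
Solving (A − 5I)v = 0 gives the eigenspace spanned by (2, 4, -4).
With v_2 = 4, v = (2, 4, -4), so v_1 = 2.

2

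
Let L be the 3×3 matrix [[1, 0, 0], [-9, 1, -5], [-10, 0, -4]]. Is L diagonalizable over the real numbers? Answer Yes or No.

Characteristic polynomial: p(λ) = λ^3 + 2λ^2 - 7λ + 4 = (λ - 1)^2(λ + 4).
λ = 1 has algebraic multiplicity 2; rank(L − 1I) = 2, so geometric multiplicity = 1.
Geometric multiplicity < algebraic multiplicity, so L is not diagonalizable.

No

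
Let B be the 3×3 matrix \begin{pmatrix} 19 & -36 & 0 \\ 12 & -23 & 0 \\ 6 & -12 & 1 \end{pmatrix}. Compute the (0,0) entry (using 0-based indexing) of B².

-71

Characteristic polynomial: r^3 + 3r^2 - 9r + 5 = (r - 1)^2(r + 5), so the eigenvalues are -5, 1, 1.
r=-5: eigenvector (-3, -2, -1).
r=1: eigenvector (2, 1, 0).
r=1: eigenvector (2, 1, 1).
P = [[-3, 2, 2], [-2, 1, 1], [-1, 0, 1]], D = diag(-5, 1, 1), P⁻¹ = [[1, -2, 0], [1, -1, -1], [1, -2, 1]].
B² = P·diag(25, 1, 1)·P⁻¹ = [[-71, 144, 0], [-48, 97, 0], [-24, 48, 1]].
The requested entry is -71.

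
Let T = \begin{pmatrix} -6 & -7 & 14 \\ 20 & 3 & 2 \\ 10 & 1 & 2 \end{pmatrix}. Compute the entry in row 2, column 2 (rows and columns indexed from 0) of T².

146

Characteristic polynomial: μ^3 + μ^2 - 26μ + 24 = (μ - 4)(μ - 1)(μ + 6), so the eigenvalues are -6, 1, 4.
μ=4: eigenvector (0, 2, 1).
μ=1: eigenvector (-1, 7, 3).
μ=-6: eigenvector (1, -2, -1).
P = [[0, -1, 1], [2, 7, -2], [1, 3, -1]], D = diag(4, 1, -6), P⁻¹ = [[1, -2, 5], [0, 1, -2], [1, 1, -2]].
T² = P·diag(16, 1, 36)·P⁻¹ = [[36, 35, -70], [-40, -129, 290], [-20, -65, 146]].
The requested entry is 146.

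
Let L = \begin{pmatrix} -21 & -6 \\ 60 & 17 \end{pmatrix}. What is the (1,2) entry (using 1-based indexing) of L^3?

Characteristic polynomial: s^2 + 4s + 3 = (s + 1)(s + 3), so the eigenvalues are -3, -1.
s=-1: eigenvector (-3, 10).
s=-3: eigenvector (1, -3).
P = [[-3, 1], [10, -3]], D = diag(-1, -3), P⁻¹ = [[3, 1], [10, 3]].
L³ = P·diag(-1, -27)·P⁻¹ = [[-261, -78], [780, 233]].
The requested entry is -78.

-78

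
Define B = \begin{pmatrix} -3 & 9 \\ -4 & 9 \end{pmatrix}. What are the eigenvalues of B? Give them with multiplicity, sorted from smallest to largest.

3, 3

Characteristic polynomial: p(λ) = λ^2 - 6λ + 9 = (λ - 3)^2.
Roots (with multiplicity): 3, 3.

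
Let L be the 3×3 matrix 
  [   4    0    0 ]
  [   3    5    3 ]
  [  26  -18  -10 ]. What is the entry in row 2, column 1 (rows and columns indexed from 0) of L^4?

Characteristic polynomial: r^3 + r^2 - 16r - 16 = (r - 4)(r + 1)(r + 4), so the eigenvalues are -4, -1, 4.
r=-4: eigenvector (0, -1, 3).
r=-1: eigenvector (0, 1, -2).
r=4: eigenvector (1, 3, -2).
P = [[0, 0, 1], [-1, 1, 3], [3, -2, -2]], D = diag(-4, -1, 4), P⁻¹ = [[-4, 2, 1], [-7, 3, 1], [1, 0, 0]].
L⁴ = P·diag(256, 1, 256)·P⁻¹ = [[256, 0, 0], [1785, -509, -255], [-3570, 1530, 766]].
The requested entry is 1530.

1530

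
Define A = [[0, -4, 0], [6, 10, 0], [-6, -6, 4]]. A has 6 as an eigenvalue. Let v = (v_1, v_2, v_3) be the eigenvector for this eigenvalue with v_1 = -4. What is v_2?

6

A − 6I = [[-6, -4, 0], [6, 4, 0], [-6, -6, -2]].
Solving (A − 6I)v = 0 gives the eigenspace spanned by (-4, 6, -6).
With v_1 = -4, v = (-4, 6, -6), so v_2 = 6.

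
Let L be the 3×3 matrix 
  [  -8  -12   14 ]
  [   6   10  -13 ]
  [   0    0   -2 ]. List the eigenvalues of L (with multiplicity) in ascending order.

-2, -2, 4

Characteristic polynomial: p(λ) = λ^3 - 12λ - 16 = (λ - 4)(λ + 2)^2.
Roots (with multiplicity): -2, -2, 4.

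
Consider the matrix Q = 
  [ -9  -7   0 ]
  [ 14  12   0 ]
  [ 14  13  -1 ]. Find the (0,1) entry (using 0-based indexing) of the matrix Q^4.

-609

Characteristic polynomial: t^3 - 2t^2 - 13t - 10 = (t - 5)(t + 1)(t + 2), so the eigenvalues are -2, -1, 5.
t=5: eigenvector (1, -2, -2).
t=-1: eigenvector (0, 0, 1).
t=-2: eigenvector (1, -1, -1).
P = [[1, 0, 1], [-2, 0, -1], [-2, 1, -1]], D = diag(5, -1, -2), P⁻¹ = [[-1, -1, 0], [0, -1, 1], [2, 1, 0]].
Q⁴ = P·diag(625, 1, 16)·P⁻¹ = [[-593, -609, 0], [1218, 1234, 0], [1218, 1233, 1]].
The requested entry is -609.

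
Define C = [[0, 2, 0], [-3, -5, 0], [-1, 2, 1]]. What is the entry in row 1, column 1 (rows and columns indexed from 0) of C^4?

211

Characteristic polynomial: t^3 + 4t^2 + t - 6 = (t - 1)(t + 2)(t + 3), so the eigenvalues are -3, -2, 1.
t=-2: eigenvector (1, -1, 1).
t=-3: eigenvector (-2, 3, -2).
t=1: eigenvector (0, 0, 1).
P = [[1, -2, 0], [-1, 3, 0], [1, -2, 1]], D = diag(-2, -3, 1), P⁻¹ = [[3, 2, 0], [1, 1, 0], [-1, 0, 1]].
C⁴ = P·diag(16, 81, 1)·P⁻¹ = [[-114, -130, 0], [195, 211, 0], [-115, -130, 1]].
The requested entry is 211.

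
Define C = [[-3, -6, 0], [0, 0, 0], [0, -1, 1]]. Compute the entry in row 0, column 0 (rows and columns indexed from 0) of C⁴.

81

Characteristic polynomial: μ^3 + 2μ^2 - 3μ = μ(μ - 1)(μ + 3), so the eigenvalues are -3, 0, 1.
μ=-3: eigenvector (1, 0, 0).
μ=0: eigenvector (-2, 1, 1).
μ=1: eigenvector (0, 0, 1).
P = [[1, -2, 0], [0, 1, 0], [0, 1, 1]], D = diag(-3, 0, 1), P⁻¹ = [[1, 2, 0], [0, 1, 0], [0, -1, 1]].
C⁴ = P·diag(81, 0, 1)·P⁻¹ = [[81, 162, 0], [0, 0, 0], [0, -1, 1]].
The requested entry is 81.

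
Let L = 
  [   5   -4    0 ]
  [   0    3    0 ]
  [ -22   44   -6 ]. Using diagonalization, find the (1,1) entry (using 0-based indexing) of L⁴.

81

Characteristic polynomial: r^3 - 2r^2 - 33r + 90 = (r - 5)(r - 3)(r + 6), so the eigenvalues are -6, 3, 5.
r=5: eigenvector (1, 0, -2).
r=3: eigenvector (2, 1, 0).
r=-6: eigenvector (0, 0, 1).
P = [[1, 2, 0], [0, 1, 0], [-2, 0, 1]], D = diag(5, 3, -6), P⁻¹ = [[1, -2, 0], [0, 1, 0], [2, -4, 1]].
L⁴ = P·diag(625, 81, 1296)·P⁻¹ = [[625, -1088, 0], [0, 81, 0], [1342, -2684, 1296]].
The requested entry is 81.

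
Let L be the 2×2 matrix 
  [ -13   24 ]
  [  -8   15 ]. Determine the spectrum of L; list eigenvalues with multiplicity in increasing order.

Characteristic polynomial: p(t) = t^2 - 2t - 3 = (t - 3)(t + 1).
Roots (with multiplicity): -1, 3.

-1, 3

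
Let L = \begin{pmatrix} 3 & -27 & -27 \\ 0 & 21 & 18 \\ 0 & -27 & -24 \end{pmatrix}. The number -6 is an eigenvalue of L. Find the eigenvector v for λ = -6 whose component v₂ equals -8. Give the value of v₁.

L + 6I = [[9, -27, -27], [0, 27, 18], [0, -27, -18]].
Solving (L + 6I)v = 0 gives the eigenspace spanned by (12, -8, 12).
With v₂ = -8, v = (12, -8, 12), so v₁ = 12.

12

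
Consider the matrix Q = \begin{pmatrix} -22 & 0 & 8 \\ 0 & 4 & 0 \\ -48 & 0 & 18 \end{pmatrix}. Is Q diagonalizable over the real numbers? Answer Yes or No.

Characteristic polynomial: p(r) = r^3 - 28r + 48 = (r - 4)(r - 2)(r + 6).
All 3 eigenvalues are distinct, so Q is diagonalizable.

Yes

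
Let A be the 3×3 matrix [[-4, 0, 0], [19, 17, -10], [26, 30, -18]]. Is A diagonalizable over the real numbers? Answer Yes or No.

Yes

Characteristic polynomial: p(r) = r^3 + 5r^2 - 2r - 24 = (r - 2)(r + 3)(r + 4).
All 3 eigenvalues are distinct, so A is diagonalizable.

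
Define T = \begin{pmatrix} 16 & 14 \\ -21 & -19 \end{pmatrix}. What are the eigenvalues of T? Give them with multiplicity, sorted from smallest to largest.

Characteristic polynomial: p(r) = r^2 + 3r - 10 = (r - 2)(r + 5).
Roots (with multiplicity): -5, 2.

-5, 2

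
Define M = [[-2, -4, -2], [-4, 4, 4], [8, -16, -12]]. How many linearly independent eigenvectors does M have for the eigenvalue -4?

2

M + 4I = [[2, -4, -2], [-4, 8, 4], [8, -16, -8]].
This matrix has rank 1, so its null space has dimension 3 − 1 = 2.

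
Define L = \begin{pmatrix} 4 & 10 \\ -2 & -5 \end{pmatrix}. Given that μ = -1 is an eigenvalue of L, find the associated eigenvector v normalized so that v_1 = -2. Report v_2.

1

L + 1I = [[5, 10], [-2, -4]].
Solving (L + 1I)v = 0 gives the eigenspace spanned by (-2, 1).
With v_1 = -2, v = (-2, 1), so v_2 = 1.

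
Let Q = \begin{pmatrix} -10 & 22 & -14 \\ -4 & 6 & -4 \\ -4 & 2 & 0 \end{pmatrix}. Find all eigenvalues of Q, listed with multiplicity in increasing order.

Characteristic polynomial: p(t) = t^3 + 4t^2 - 20t - 48 = (t - 4)(t + 2)(t + 6).
Roots (with multiplicity): -6, -2, 4.

-6, -2, 4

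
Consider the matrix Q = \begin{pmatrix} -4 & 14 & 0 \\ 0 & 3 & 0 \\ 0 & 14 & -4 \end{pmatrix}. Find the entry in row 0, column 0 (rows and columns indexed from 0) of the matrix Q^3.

Characteristic polynomial: r^3 + 5r^2 - 8r - 48 = (r - 3)(r + 4)^2, so the eigenvalues are -4, -4, 3.
r=-4: eigenvector (1, 0, 1).
r=-4: eigenvector (0, 0, 1).
r=3: eigenvector (2, 1, 2).
P = [[1, 0, 2], [0, 0, 1], [1, 1, 2]], D = diag(-4, -4, 3), P⁻¹ = [[1, -2, 0], [-1, 0, 1], [0, 1, 0]].
Q³ = P·diag(-64, -64, 27)·P⁻¹ = [[-64, 182, 0], [0, 27, 0], [0, 182, -64]].
The requested entry is -64.

-64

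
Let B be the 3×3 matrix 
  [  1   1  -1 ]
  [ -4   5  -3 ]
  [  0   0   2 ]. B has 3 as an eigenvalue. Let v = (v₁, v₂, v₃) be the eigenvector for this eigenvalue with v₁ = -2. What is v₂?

-4

B − 3I = [[-2, 1, -1], [-4, 2, -3], [0, 0, -1]].
Solving (B − 3I)v = 0 gives the eigenspace spanned by (-2, -4, 0).
With v₁ = -2, v = (-2, -4, 0), so v₂ = -4.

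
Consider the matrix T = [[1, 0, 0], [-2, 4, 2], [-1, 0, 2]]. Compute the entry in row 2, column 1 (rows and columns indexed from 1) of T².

-12

Characteristic polynomial: μ^3 - 7μ^2 + 14μ - 8 = (μ - 4)(μ - 2)(μ - 1), so the eigenvalues are 1, 2, 4.
μ=1: eigenvector (1, 0, 1).
μ=4: eigenvector (0, 1, 0).
μ=2: eigenvector (0, -1, 1).
P = [[1, 0, 0], [0, 1, -1], [1, 0, 1]], D = diag(1, 4, 2), P⁻¹ = [[1, 0, 0], [-1, 1, 1], [-1, 0, 1]].
T² = P·diag(1, 16, 4)·P⁻¹ = [[1, 0, 0], [-12, 16, 12], [-3, 0, 4]].
The requested entry is -12.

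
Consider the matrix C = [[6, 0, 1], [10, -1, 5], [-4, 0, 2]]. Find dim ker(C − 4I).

C − 4I = [[2, 0, 1], [10, -5, 5], [-4, 0, -2]].
This matrix has rank 2, so its null space has dimension 3 − 2 = 1.

1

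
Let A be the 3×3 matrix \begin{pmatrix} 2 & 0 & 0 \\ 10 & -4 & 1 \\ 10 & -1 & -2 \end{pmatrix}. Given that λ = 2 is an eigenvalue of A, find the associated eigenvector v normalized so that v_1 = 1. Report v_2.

2

A − 2I = [[0, 0, 0], [10, -6, 1], [10, -1, -4]].
Solving (A − 2I)v = 0 gives the eigenspace spanned by (1, 2, 2).
With v_1 = 1, v = (1, 2, 2), so v_2 = 2.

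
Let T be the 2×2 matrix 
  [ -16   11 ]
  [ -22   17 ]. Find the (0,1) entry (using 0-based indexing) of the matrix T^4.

671

Characteristic polynomial: r^2 - r - 30 = (r - 6)(r + 5), so the eigenvalues are -5, 6.
r=6: eigenvector (1, 2).
r=-5: eigenvector (-1, -1).
P = [[1, -1], [2, -1]], D = diag(6, -5), P⁻¹ = [[-1, 1], [-2, 1]].
T⁴ = P·diag(1296, 625)·P⁻¹ = [[-46, 671], [-1342, 1967]].
The requested entry is 671.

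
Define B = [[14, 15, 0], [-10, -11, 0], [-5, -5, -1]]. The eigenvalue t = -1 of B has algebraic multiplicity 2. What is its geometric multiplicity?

2

B + 1I = [[15, 15, 0], [-10, -10, 0], [-5, -5, 0]].
This matrix has rank 1, so its null space has dimension 3 − 1 = 2.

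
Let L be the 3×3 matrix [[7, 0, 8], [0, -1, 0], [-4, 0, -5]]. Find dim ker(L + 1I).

L + 1I = [[8, 0, 8], [0, 0, 0], [-4, 0, -4]].
This matrix has rank 1, so its null space has dimension 3 − 1 = 2.

2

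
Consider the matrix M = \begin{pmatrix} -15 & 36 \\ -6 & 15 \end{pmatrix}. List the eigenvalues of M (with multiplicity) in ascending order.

-3, 3

Characteristic polynomial: p(t) = t^2 - 9 = (t - 3)(t + 3).
Roots (with multiplicity): -3, 3.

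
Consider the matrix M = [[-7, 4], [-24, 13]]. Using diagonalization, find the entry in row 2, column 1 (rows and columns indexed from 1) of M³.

Characteristic polynomial: t^2 - 6t + 5 = (t - 5)(t - 1), so the eigenvalues are 1, 5.
t=1: eigenvector (1, 2).
t=5: eigenvector (1, 3).
P = [[1, 1], [2, 3]], D = diag(1, 5), P⁻¹ = [[3, -1], [-2, 1]].
M³ = P·diag(1, 125)·P⁻¹ = [[-247, 124], [-744, 373]].
The requested entry is -744.

-744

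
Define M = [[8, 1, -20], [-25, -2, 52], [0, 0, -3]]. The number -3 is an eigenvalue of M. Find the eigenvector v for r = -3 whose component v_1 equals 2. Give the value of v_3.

1

M + 3I = [[11, 1, -20], [-25, 1, 52], [0, 0, 0]].
Solving (M + 3I)v = 0 gives the eigenspace spanned by (2, -2, 1).
With v_1 = 2, v = (2, -2, 1), so v_3 = 1.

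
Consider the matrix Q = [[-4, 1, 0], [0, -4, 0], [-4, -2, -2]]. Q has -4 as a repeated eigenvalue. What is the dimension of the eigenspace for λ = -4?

1

Q + 4I = [[0, 1, 0], [0, 0, 0], [-4, -2, 2]].
This matrix has rank 2, so its null space has dimension 3 − 2 = 1.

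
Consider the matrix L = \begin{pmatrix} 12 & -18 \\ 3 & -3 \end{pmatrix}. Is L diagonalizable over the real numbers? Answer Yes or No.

Yes

Characteristic polynomial: p(s) = s^2 - 9s + 18 = (s - 6)(s - 3).
All 2 eigenvalues are distinct, so L is diagonalizable.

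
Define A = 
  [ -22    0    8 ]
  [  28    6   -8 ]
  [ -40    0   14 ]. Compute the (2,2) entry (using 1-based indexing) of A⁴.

Characteristic polynomial: t^3 + 2t^2 - 36t - 72 = (t - 6)(t + 2)(t + 6), so the eigenvalues are -6, -2, 6.
t=-6: eigenvector (1, -1, 2).
t=6: eigenvector (0, 1, 0).
t=-2: eigenvector (2, -2, 5).
P = [[1, 0, 2], [-1, 1, -2], [2, 0, 5]], D = diag(-6, 6, -2), P⁻¹ = [[5, 0, -2], [1, 1, 0], [-2, 0, 1]].
A⁴ = P·diag(1296, 1296, 16)·P⁻¹ = [[6416, 0, -2560], [-5120, 1296, 2560], [12800, 0, -5104]].
The requested entry is 1296.

1296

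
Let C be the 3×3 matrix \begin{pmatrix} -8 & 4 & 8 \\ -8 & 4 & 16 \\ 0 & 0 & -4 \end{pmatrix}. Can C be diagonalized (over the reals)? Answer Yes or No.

Characteristic polynomial: p(λ) = λ^3 + 8λ^2 + 16λ = λ(λ + 4)^2.
λ = -4 has algebraic multiplicity 2; rank(C + 4I) = 1, so geometric multiplicity = 2.
Every eigenvalue has geometric = algebraic multiplicity, so C is diagonalizable.

Yes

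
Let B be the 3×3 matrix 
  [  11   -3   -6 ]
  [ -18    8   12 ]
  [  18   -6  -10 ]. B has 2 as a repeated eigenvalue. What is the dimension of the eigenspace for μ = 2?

2

B − 2I = [[9, -3, -6], [-18, 6, 12], [18, -6, -12]].
This matrix has rank 1, so its null space has dimension 3 − 1 = 2.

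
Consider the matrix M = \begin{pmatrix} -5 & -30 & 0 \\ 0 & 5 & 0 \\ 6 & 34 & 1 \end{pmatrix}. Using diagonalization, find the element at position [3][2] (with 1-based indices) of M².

24

Characteristic polynomial: λ^3 - λ^2 - 25λ + 25 = (λ - 5)(λ - 1)(λ + 5), so the eigenvalues are -5, 1, 5.
λ=-5: eigenvector (1, 0, -1).
λ=5: eigenvector (-3, 1, 4).
λ=1: eigenvector (0, 0, 1).
P = [[1, -3, 0], [0, 1, 0], [-1, 4, 1]], D = diag(-5, 5, 1), P⁻¹ = [[1, 3, 0], [0, 1, 0], [1, -1, 1]].
M² = P·diag(25, 25, 1)·P⁻¹ = [[25, 0, 0], [0, 25, 0], [-24, 24, 1]].
The requested entry is 24.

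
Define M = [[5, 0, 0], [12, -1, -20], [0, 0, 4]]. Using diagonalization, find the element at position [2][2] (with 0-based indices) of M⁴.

Characteristic polynomial: r^3 - 8r^2 + 11r + 20 = (r - 5)(r - 4)(r + 1), so the eigenvalues are -1, 4, 5.
r=5: eigenvector (1, 2, 0).
r=-1: eigenvector (0, 1, 0).
r=4: eigenvector (0, -4, 1).
P = [[1, 0, 0], [2, 1, -4], [0, 0, 1]], D = diag(5, -1, 4), P⁻¹ = [[1, 0, 0], [-2, 1, 4], [0, 0, 1]].
M⁴ = P·diag(625, 1, 256)·P⁻¹ = [[625, 0, 0], [1248, 1, -1020], [0, 0, 256]].
The requested entry is 256.

256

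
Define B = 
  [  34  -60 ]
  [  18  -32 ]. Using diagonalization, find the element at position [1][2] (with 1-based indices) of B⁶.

-40320

Characteristic polynomial: t^2 - 2t - 8 = (t - 4)(t + 2), so the eigenvalues are -2, 4.
t=-2: eigenvector (-5, -3).
t=4: eigenvector (2, 1).
P = [[-5, 2], [-3, 1]], D = diag(-2, 4), P⁻¹ = [[1, -2], [3, -5]].
B⁶ = P·diag(64, 4096)·P⁻¹ = [[24256, -40320], [12096, -20096]].
The requested entry is -40320.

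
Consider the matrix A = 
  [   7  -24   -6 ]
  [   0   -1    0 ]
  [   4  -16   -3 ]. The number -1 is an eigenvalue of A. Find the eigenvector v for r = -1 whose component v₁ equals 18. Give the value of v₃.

A + 1I = [[8, -24, -6], [0, 0, 0], [4, -16, -2]].
Solving (A + 1I)v = 0 gives the eigenspace spanned by (18, 3, 12).
With v₁ = 18, v = (18, 3, 12), so v₃ = 12.

12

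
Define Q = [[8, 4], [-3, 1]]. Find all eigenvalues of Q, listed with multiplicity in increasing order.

4, 5

Characteristic polynomial: p(t) = t^2 - 9t + 20 = (t - 5)(t - 4).
Roots (with multiplicity): 4, 5.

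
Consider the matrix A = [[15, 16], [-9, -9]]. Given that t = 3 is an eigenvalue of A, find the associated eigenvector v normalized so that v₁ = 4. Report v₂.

A − 3I = [[12, 16], [-9, -12]].
Solving (A − 3I)v = 0 gives the eigenspace spanned by (4, -3).
With v₁ = 4, v = (4, -3), so v₂ = -3.

-3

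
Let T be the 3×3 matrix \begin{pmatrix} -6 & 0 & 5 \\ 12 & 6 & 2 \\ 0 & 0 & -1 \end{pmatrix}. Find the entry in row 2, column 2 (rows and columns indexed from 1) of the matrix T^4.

1296

Characteristic polynomial: r^3 + r^2 - 36r - 36 = (r - 6)(r + 1)(r + 6), so the eigenvalues are -6, -1, 6.
r=6: eigenvector (0, 1, 0).
r=-6: eigenvector (1, -1, 0).
r=-1: eigenvector (1, -2, 1).
P = [[0, 1, 1], [1, -1, -2], [0, 0, 1]], D = diag(6, -6, -1), P⁻¹ = [[1, 1, 1], [1, 0, -1], [0, 0, 1]].
T⁴ = P·diag(1296, 1296, 1)·P⁻¹ = [[1296, 0, -1295], [0, 1296, 2590], [0, 0, 1]].
The requested entry is 1296.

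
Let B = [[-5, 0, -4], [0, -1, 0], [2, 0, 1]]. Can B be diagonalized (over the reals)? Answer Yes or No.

Characteristic polynomial: p(r) = r^3 + 5r^2 + 7r + 3 = (r + 1)^2(r + 3).
r = -1 has algebraic multiplicity 2; rank(B + 1I) = 1, so geometric multiplicity = 2.
Every eigenvalue has geometric = algebraic multiplicity, so B is diagonalizable.

Yes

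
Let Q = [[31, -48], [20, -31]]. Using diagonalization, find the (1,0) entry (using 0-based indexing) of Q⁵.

Characteristic polynomial: s^2 - 1 = (s - 1)(s + 1), so the eigenvalues are -1, 1.
s=-1: eigenvector (3, 2).
s=1: eigenvector (-8, -5).
P = [[3, -8], [2, -5]], D = diag(-1, 1), P⁻¹ = [[-5, 8], [-2, 3]].
Q⁵ = P·diag(-1, 1)·P⁻¹ = [[31, -48], [20, -31]].
The requested entry is 20.

20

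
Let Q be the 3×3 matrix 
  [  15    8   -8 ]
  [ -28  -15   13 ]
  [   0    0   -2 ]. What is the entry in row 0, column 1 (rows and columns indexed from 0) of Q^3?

Characteristic polynomial: μ^3 + 2μ^2 - μ - 2 = (μ - 1)(μ + 1)(μ + 2), so the eigenvalues are -2, -1, 1.
μ=-1: eigenvector (1, -2, 0).
μ=1: eigenvector (4, -7, 0).
μ=-2: eigenvector (0, 1, 1).
P = [[1, 4, 0], [-2, -7, 1], [0, 0, 1]], D = diag(-1, 1, -2), P⁻¹ = [[-7, -4, 4], [2, 1, -1], [0, 0, 1]].
Q³ = P·diag(-1, 1, -8)·P⁻¹ = [[15, 8, -8], [-28, -15, 7], [0, 0, -8]].
The requested entry is 8.

8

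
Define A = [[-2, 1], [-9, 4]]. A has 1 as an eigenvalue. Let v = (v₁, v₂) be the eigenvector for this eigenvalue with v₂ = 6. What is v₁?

A − 1I = [[-3, 1], [-9, 3]].
Solving (A − 1I)v = 0 gives the eigenspace spanned by (2, 6).
With v₂ = 6, v = (2, 6), so v₁ = 2.

2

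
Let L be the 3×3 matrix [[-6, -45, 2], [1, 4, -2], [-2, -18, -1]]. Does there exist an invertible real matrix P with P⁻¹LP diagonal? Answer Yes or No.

Characteristic polynomial: p(r) = r^3 + 3r^2 - 9r + 5 = (r - 1)^2(r + 5).
r = 1 has algebraic multiplicity 2; rank(L − 1I) = 2, so geometric multiplicity = 1.
Geometric multiplicity < algebraic multiplicity, so L is not diagonalizable.

No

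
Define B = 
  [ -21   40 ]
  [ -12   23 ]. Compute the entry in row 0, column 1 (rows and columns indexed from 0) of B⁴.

Characteristic polynomial: t^2 - 2t - 3 = (t - 3)(t + 1), so the eigenvalues are -1, 3.
t=-1: eigenvector (-2, -1).
t=3: eigenvector (5, 3).
P = [[-2, 5], [-1, 3]], D = diag(-1, 3), P⁻¹ = [[-3, 5], [-1, 2]].
B⁴ = P·diag(1, 81)·P⁻¹ = [[-399, 800], [-240, 481]].
The requested entry is 800.

800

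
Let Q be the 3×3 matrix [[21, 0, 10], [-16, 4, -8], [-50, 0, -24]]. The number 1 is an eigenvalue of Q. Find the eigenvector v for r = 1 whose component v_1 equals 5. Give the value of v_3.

Q − 1I = [[20, 0, 10], [-16, 3, -8], [-50, 0, -25]].
Solving (Q − 1I)v = 0 gives the eigenspace spanned by (5, 0, -10).
With v_1 = 5, v = (5, 0, -10), so v_3 = -10.

-10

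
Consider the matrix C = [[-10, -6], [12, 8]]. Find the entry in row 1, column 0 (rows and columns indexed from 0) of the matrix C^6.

-8064

Characteristic polynomial: r^2 + 2r - 8 = (r - 2)(r + 4), so the eigenvalues are -4, 2.
r=2: eigenvector (-1, 2).
r=-4: eigenvector (-1, 1).
P = [[-1, -1], [2, 1]], D = diag(2, -4), P⁻¹ = [[1, 1], [-2, -1]].
C⁶ = P·diag(64, 4096)·P⁻¹ = [[8128, 4032], [-8064, -3968]].
The requested entry is -8064.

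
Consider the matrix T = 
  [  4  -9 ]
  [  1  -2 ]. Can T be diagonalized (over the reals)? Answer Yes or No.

Characteristic polynomial: p(r) = r^2 - 2r + 1 = (r - 1)^2.
r = 1 has algebraic multiplicity 2; rank(T − 1I) = 1, so geometric multiplicity = 1.
Geometric multiplicity < algebraic multiplicity, so T is not diagonalizable.

No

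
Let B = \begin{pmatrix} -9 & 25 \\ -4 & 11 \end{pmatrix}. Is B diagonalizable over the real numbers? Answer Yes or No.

No

Characteristic polynomial: p(r) = r^2 - 2r + 1 = (r - 1)^2.
r = 1 has algebraic multiplicity 2; rank(B − 1I) = 1, so geometric multiplicity = 1.
Geometric multiplicity < algebraic multiplicity, so B is not diagonalizable.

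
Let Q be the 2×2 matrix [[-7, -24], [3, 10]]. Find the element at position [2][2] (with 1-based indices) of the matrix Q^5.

280

Characteristic polynomial: r^2 - 3r + 2 = (r - 2)(r - 1), so the eigenvalues are 1, 2.
r=1: eigenvector (-3, 1).
r=2: eigenvector (-8, 3).
P = [[-3, -8], [1, 3]], D = diag(1, 2), P⁻¹ = [[-3, -8], [1, 3]].
Q⁵ = P·diag(1, 32)·P⁻¹ = [[-247, -744], [93, 280]].
The requested entry is 280.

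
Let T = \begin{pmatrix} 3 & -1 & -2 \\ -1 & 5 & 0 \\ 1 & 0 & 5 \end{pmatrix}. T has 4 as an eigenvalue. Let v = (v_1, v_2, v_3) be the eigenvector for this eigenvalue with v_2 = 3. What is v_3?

T − 4I = [[-1, -1, -2], [-1, 1, 0], [1, 0, 1]].
Solving (T − 4I)v = 0 gives the eigenspace spanned by (3, 3, -3).
With v_2 = 3, v = (3, 3, -3), so v_3 = -3.

-3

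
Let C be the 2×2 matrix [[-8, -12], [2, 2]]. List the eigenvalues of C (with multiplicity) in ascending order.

-4, -2

Characteristic polynomial: p(s) = s^2 + 6s + 8 = (s + 2)(s + 4).
Roots (with multiplicity): -4, -2.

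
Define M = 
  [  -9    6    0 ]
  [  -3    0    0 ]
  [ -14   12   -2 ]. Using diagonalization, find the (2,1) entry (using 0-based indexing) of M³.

Characteristic polynomial: r^3 + 11r^2 + 36r + 36 = (r + 2)(r + 3)(r + 6), so the eigenvalues are -6, -3, -2.
r=-2: eigenvector (0, 0, 1).
r=-6: eigenvector (-2, -1, -4).
r=-3: eigenvector (1, 1, 2).
P = [[0, -2, 1], [0, -1, 1], [1, -4, 2]], D = diag(-2, -6, -3), P⁻¹ = [[-2, 0, 1], [-1, 1, 0], [-1, 2, 0]].
M³ = P·diag(-8, -216, -27)·P⁻¹ = [[-405, 378, 0], [-189, 162, 0], [-794, 756, -8]].
The requested entry is 756.

756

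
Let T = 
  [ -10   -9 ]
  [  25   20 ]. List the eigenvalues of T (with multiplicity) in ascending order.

5, 5

Characteristic polynomial: p(λ) = λ^2 - 10λ + 25 = (λ - 5)^2.
Roots (with multiplicity): 5, 5.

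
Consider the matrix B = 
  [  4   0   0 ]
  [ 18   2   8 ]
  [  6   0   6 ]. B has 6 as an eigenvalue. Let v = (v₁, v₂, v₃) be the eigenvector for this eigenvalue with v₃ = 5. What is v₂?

10

B − 6I = [[-2, 0, 0], [18, -4, 8], [6, 0, 0]].
Solving (B − 6I)v = 0 gives the eigenspace spanned by (0, 10, 5).
With v₃ = 5, v = (0, 10, 5), so v₂ = 10.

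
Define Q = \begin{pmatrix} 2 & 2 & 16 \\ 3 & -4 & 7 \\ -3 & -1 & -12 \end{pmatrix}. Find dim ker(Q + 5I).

Q + 5I = [[7, 2, 16], [3, 1, 7], [-3, -1, -7]].
This matrix has rank 2, so its null space has dimension 3 − 2 = 1.

1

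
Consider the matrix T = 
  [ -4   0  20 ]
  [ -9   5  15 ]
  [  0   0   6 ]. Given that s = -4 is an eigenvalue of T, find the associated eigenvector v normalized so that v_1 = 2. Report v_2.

T + 4I = [[0, 0, 20], [-9, 9, 15], [0, 0, 10]].
Solving (T + 4I)v = 0 gives the eigenspace spanned by (2, 2, 0).
With v_1 = 2, v = (2, 2, 0), so v_2 = 2.

2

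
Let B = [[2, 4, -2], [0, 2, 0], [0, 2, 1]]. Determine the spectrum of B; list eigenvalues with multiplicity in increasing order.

1, 2, 2

Characteristic polynomial: p(μ) = μ^3 - 5μ^2 + 8μ - 4 = (μ - 2)^2(μ - 1).
Roots (with multiplicity): 1, 2, 2.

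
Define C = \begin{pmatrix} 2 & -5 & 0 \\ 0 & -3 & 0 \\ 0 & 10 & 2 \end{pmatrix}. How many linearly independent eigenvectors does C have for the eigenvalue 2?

C − 2I = [[0, -5, 0], [0, -5, 0], [0, 10, 0]].
This matrix has rank 1, so its null space has dimension 3 − 1 = 2.

2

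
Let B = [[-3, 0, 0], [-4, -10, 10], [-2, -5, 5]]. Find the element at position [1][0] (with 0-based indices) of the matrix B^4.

1088

Characteristic polynomial: r^3 + 8r^2 + 15r = r(r + 3)(r + 5), so the eigenvalues are -5, -3, 0.
r=-3: eigenvector (1, -2, -1).
r=0: eigenvector (0, -1, -1).
r=-5: eigenvector (0, 2, 1).
P = [[1, 0, 0], [-2, -1, 2], [-1, -1, 1]], D = diag(-3, 0, -5), P⁻¹ = [[1, 0, 0], [0, 1, -2], [1, 1, -1]].
B⁴ = P·diag(81, 0, 625)·P⁻¹ = [[81, 0, 0], [1088, 1250, -1250], [544, 625, -625]].
The requested entry is 1088.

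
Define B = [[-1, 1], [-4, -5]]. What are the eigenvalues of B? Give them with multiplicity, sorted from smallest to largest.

Characteristic polynomial: p(t) = t^2 + 6t + 9 = (t + 3)^2.
Roots (with multiplicity): -3, -3.

-3, -3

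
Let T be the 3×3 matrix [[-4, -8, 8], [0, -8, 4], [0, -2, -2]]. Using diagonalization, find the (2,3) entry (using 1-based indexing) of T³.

304

Characteristic polynomial: r^3 + 14r^2 + 64r + 96 = (r + 4)^2(r + 6), so the eigenvalues are -6, -4, -4.
r=-4: eigenvector (1, 0, 0).
r=-4: eigenvector (-4, -1, -1).
r=-6: eigenvector (4, 2, 1).
P = [[1, -4, 4], [0, -1, 2], [0, -1, 1]], D = diag(-4, -4, -6), P⁻¹ = [[1, 0, -4], [0, 1, -2], [0, 1, -1]].
T³ = P·diag(-64, -64, -216)·P⁻¹ = [[-64, -608, 608], [0, -368, 304], [0, -152, 88]].
The requested entry is 304.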